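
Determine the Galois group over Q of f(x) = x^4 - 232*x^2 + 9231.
Gal(K/Q) = V_4 (Klein four-group, Z/2Z × Z/2Z)

f factors as (x^2 - 181)(x^2 - 51), so the splitting field is K = Q(sqrt(181), sqrt(51)). The elements 181, 51, 9231 are all non-squares in Q, so sqrt(181) and sqrt(51) generate independent quadratic extensions. Thus [K:Q] = 4 and Gal(K/Q) is generated by the two order-2 automorphisms sqrt(181) ↦ -sqrt(181) and sqrt(51) ↦ -sqrt(51), giving V_4.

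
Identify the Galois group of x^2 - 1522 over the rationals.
Gal(K/Q) = Z/2Z (cyclic of order 2)

x^2 - 1522 is irreducible over Q since 1522 is not a rational square. The splitting field Q(sqrt(1522)) has degree 2 over Q, and its unique nontrivial automorphism is sqrt(1522) ↦ -sqrt(1522). Hence Gal(Q(sqrt(1522))/Q) = Z/2Z.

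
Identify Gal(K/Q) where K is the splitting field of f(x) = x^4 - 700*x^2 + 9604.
Gal(K/Q) = Z/2Z (cyclic of order 2)

f factors as (x^2 - 686)(x^2 - 14), so the splitting field is K = Q(sqrt(686), sqrt(14)). The squarefree part of 686 is 14 and the squarefree part of 14 is also 14, so sqrt(686) and sqrt(14) are both rational multiples of sqrt(14). Hence Q(sqrt(686)) = Q(sqrt(14)) = Q(sqrt(14)), and the splitting field collapses to a single degree-2 extension with Galois group Z/2Z.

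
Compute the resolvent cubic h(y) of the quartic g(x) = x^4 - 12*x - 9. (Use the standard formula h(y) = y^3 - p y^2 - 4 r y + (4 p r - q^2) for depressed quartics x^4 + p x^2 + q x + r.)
h(y) = y^3 + 36*y - 144

Identify coefficients: p = 0, q = -12, r = -9.
Plug into h(y) = y^3 - p y^2 - 4 r y + (4 p r - q^2):
  h(y) = y^3 - (0) y^2 - 4*(-9) y + (4*(0)*(-9) - (-12)^2)
       = y^3 + (0) y^2 + (36) y + (-144).
Simplifying: h(y) = y^3 + 36*y - 144.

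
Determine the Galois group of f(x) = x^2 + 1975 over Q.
Gal(K/Q) = Z/2Z (cyclic of order 2)

x^2 + 1975 is irreducible over Q since -1975 is not a rational square. The splitting field Q(sqrt(-1975)) has degree 2 over Q, and its unique nontrivial automorphism is sqrt(-1975) ↦ -sqrt(-1975). Hence Gal(Q(sqrt(-1975))/Q) = Z/2Z.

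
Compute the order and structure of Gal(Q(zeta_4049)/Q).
|Gal(Q(zeta_4049)/Q)| = phi(4049) = 4048; group ≅ (Z/4049Z)^* ≅ Z/4048Z

The n-th cyclotomic polynomial Φ_4049(x) is the minimal polynomial of zeta_4049 over Q and has degree phi(4049) = 4048. So Q(zeta_4049) is a degree-4048 Galois extension with Galois group (Z/4049Z)^*. (Z/4049Z)^* is cyclic since 4049 is an odd prime power (or 4). Hence Gal(Q(zeta_4049)/Q) ≅ Z/4048Z.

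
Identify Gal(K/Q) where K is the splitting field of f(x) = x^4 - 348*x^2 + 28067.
Gal(K/Q) = V_4 (Klein four-group, Z/2Z × Z/2Z)

f factors as (x^2 - 221)(x^2 - 127), so the splitting field is K = Q(sqrt(221), sqrt(127)). The elements 221, 127, 28067 are all non-squares in Q, so sqrt(221) and sqrt(127) generate independent quadratic extensions. Thus [K:Q] = 4 and Gal(K/Q) is generated by the two order-2 automorphisms sqrt(221) ↦ -sqrt(221) and sqrt(127) ↦ -sqrt(127), giving V_4.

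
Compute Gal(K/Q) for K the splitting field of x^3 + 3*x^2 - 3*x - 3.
Gal(K/Q) = S_3 (symmetric group of order 6)

Compute the discriminant of x^3 + (3)*x^2 + (-3)*x + (-3): Δ = 756. Since Δ is not a rational square, the Galois group is not contained in A_3; it must be the full S_3 (irreducibility of the cubic rules out anything smaller).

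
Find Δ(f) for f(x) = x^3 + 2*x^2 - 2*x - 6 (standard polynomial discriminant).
Δ = -300

For x^3 + a x^2 + b x + c the discriminant is Δ = 18 a b c - 4 a^3 c + a^2 b^2 - 4 b^3 - 27 c^2.
Plug a = 2, b = -2, c = -6:
  18*(2)*(-2)*(-6) - 4*(2)^3*(-6) + (2)^2*(-2)^2 - 4*(-2)^3 - 27*(-6)^2
  = 432 + (192) + 16 + (32) + (-972)
  = -300.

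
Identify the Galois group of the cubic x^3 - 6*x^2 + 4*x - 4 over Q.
Gal(K/Q) = S_3 (symmetric group of order 6)

Compute the discriminant of x^3 + (-6)*x^2 + (4)*x + (-4): Δ = -1840. Since Δ is not a rational square, the Galois group is not contained in A_3; it must be the full S_3 (irreducibility of the cubic rules out anything smaller).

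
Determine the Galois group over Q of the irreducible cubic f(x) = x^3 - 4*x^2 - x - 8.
Gal(K/Q) = S_3 (symmetric group of order 6)

Compute the discriminant of x^3 + (-4)*x^2 + (-1)*x + (-8): Δ = -4332. Since Δ is not a rational square, the Galois group is not contained in A_3; it must be the full S_3 (irreducibility of the cubic rules out anything smaller).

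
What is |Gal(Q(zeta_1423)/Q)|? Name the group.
|Gal(Q(zeta_1423)/Q)| = phi(1423) = 1422; group ≅ (Z/1423Z)^* ≅ Z/1422Z

The n-th cyclotomic polynomial Φ_1423(x) is the minimal polynomial of zeta_1423 over Q and has degree phi(1423) = 1422. So Q(zeta_1423) is a degree-1422 Galois extension with Galois group (Z/1423Z)^*. (Z/1423Z)^* is cyclic since 1423 is an odd prime power (or 4). Hence Gal(Q(zeta_1423)/Q) ≅ Z/1422Z.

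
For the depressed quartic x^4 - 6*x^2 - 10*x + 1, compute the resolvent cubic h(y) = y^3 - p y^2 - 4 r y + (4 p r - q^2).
h(y) = y^3 + 6*y^2 - 4*y - 124

Identify coefficients: p = -6, q = -10, r = 1.
Plug into h(y) = y^3 - p y^2 - 4 r y + (4 p r - q^2):
  h(y) = y^3 - (-6) y^2 - 4*(1) y + (4*(-6)*(1) - (-10)^2)
       = y^3 + (6) y^2 + (-4) y + (-124).
Simplifying: h(y) = y^3 + 6*y^2 - 4*y - 124.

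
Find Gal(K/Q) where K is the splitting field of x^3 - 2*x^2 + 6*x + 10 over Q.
Gal(K/Q) = S_3 (symmetric group of order 6)

Compute the discriminant of x^3 + (-2)*x^2 + (6)*x + (10): Δ = -5260. Since Δ is not a rational square, the Galois group is not contained in A_3; it must be the full S_3 (irreducibility of the cubic rules out anything smaller).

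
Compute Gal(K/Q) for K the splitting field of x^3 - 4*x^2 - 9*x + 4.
Gal(K/Q) = A_3 (cyclic of order 3)

Compute the discriminant of x^3 + (-4)*x^2 + (-9)*x + (4): Δ = 7396. Since Δ is a perfect square (Δ = 86^2), the Galois group is contained in A_3. Irreducibility forces the group to be transitive on three roots, so Gal = A_3.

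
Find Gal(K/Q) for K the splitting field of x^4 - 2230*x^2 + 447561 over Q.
Gal(K/Q) = Z/2Z (cyclic of order 2)

f factors as (x^2 - 223)(x^2 - 2007), so the splitting field is K = Q(sqrt(223), sqrt(2007)). The squarefree part of 223 is 223 and the squarefree part of 2007 is also 223, so sqrt(223) and sqrt(2007) are both rational multiples of sqrt(223). Hence Q(sqrt(223)) = Q(sqrt(2007)) = Q(sqrt(223)), and the splitting field collapses to a single degree-2 extension with Galois group Z/2Z.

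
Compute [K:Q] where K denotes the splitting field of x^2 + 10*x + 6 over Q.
[K:Q] = 2

The discriminant of x^2 + (10)*x + (6) is b^2 - 4c = 100 - (24) = 76. Since 76 is not a perfect square in Q, the polynomial is irreducible over Q. Its two roots generate a degree-2 extension, so [K:Q] = 2.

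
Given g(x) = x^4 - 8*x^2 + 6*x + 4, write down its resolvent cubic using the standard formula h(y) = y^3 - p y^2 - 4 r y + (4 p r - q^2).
h(y) = y^3 + 8*y^2 - 16*y - 164

Identify coefficients: p = -8, q = 6, r = 4.
Plug into h(y) = y^3 - p y^2 - 4 r y + (4 p r - q^2):
  h(y) = y^3 - (-8) y^2 - 4*(4) y + (4*(-8)*(4) - (6)^2)
       = y^3 + (8) y^2 + (-16) y + (-164).
Simplifying: h(y) = y^3 + 8*y^2 - 16*y - 164.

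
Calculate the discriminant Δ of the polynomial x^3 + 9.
Δ = -2187

For a depressed cubic x^3 + p x + q the discriminant is Δ = -4 p^3 - 27 q^2 = -4*(0)^3 - 27*(9)^2 = 0 - 2187 = -2187.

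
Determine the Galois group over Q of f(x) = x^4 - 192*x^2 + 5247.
Gal(K/Q) = V_4 (Klein four-group, Z/2Z × Z/2Z)

f factors as (x^2 - 159)(x^2 - 33), so the splitting field is K = Q(sqrt(159), sqrt(33)). The elements 159, 33, 5247 are all non-squares in Q, so sqrt(159) and sqrt(33) generate independent quadratic extensions. Thus [K:Q] = 4 and Gal(K/Q) is generated by the two order-2 automorphisms sqrt(159) ↦ -sqrt(159) and sqrt(33) ↦ -sqrt(33), giving V_4.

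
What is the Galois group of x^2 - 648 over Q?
Gal(K/Q) = Z/2Z (cyclic of order 2)

x^2 - 648 is irreducible over Q since 648 is not a rational square. The splitting field Q(sqrt(648)) has degree 2 over Q, and its unique nontrivial automorphism is sqrt(648) ↦ -sqrt(648). Hence Gal(Q(sqrt(648))/Q) = Z/2Z.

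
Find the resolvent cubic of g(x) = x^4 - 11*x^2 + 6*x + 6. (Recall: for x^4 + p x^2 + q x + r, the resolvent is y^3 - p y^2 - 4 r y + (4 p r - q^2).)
h(y) = y^3 + 11*y^2 - 24*y - 300

Identify coefficients: p = -11, q = 6, r = 6.
Plug into h(y) = y^3 - p y^2 - 4 r y + (4 p r - q^2):
  h(y) = y^3 - (-11) y^2 - 4*(6) y + (4*(-11)*(6) - (6)^2)
       = y^3 + (11) y^2 + (-24) y + (-300).
Simplifying: h(y) = y^3 + 11*y^2 - 24*y - 300.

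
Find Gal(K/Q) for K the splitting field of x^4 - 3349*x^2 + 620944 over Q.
Gal(K/Q) = Z/2Z (cyclic of order 2)

f factors as (x^2 - 3152)(x^2 - 197), so the splitting field is K = Q(sqrt(3152), sqrt(197)). The squarefree part of 3152 is 197 and the squarefree part of 197 is also 197, so sqrt(3152) and sqrt(197) are both rational multiples of sqrt(197). Hence Q(sqrt(3152)) = Q(sqrt(197)) = Q(sqrt(197)), and the splitting field collapses to a single degree-2 extension with Galois group Z/2Z.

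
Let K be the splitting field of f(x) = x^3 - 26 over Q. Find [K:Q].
[K:Q] = 6

x^3 - 26 has one real root r = 26^(1/3) and two complex roots r*zeta_3, r*zeta_3^2 where zeta_3 = e^(2*pi*i/3). The splitting field is Q(r, zeta_3). [Q(r):Q] = 3 and [Q(zeta_3):Q] = 2 with gcd = 1, so [Q(r, zeta_3):Q] = 3 * 2 = 6.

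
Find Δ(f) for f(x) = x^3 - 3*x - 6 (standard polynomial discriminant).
Δ = -864

For a depressed cubic x^3 + p x + q the discriminant is Δ = -4 p^3 - 27 q^2 = -4*(-3)^3 - 27*(-6)^2 = 108 - 972 = -864.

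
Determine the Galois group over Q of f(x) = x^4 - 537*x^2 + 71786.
Gal(K/Q) = V_4 (Klein four-group, Z/2Z × Z/2Z)

f factors as (x^2 - 251)(x^2 - 286), so the splitting field is K = Q(sqrt(251), sqrt(286)). The elements 251, 286, 71786 are all non-squares in Q, so sqrt(251) and sqrt(286) generate independent quadratic extensions. Thus [K:Q] = 4 and Gal(K/Q) is generated by the two order-2 automorphisms sqrt(251) ↦ -sqrt(251) and sqrt(286) ↦ -sqrt(286), giving V_4.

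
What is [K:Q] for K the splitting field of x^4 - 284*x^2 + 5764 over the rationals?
[K:Q] = 4

f factors as (x^2 - 22)(x^2 - 262); the splitting field is K = Q(sqrt(22), sqrt(262)). Since 22, 262, and 5764 are all non-squares in Q, the three subfields Q(sqrt(22)), Q(sqrt(262)), Q(sqrt(5764)) are distinct degree-2 extensions, so [K:Q] = 4 (Klein four Galois group).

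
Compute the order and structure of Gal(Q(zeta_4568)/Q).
|Gal(Q(zeta_4568)/Q)| = phi(4568) = 2280; group ≅ (Z/4568Z)^* ≅ Z/2Z × Z/2Z × Z/570Z

The n-th cyclotomic polynomial Φ_4568(x) is the minimal polynomial of zeta_4568 over Q and has degree phi(4568) = 2280. So Q(zeta_4568) is a degree-2280 Galois extension with Galois group (Z/4568Z)^*. By CRT, (Z/4568Z)^* ≅ (Z/8Z)^* × (Z/571Z)^*. Each prime-power unit group is (Z/8Z)^* ≅ Z/2Z × Z/2Z; (Z/571Z)^* ≅ Z/570Z. Hence Gal(Q(zeta_4568)/Q) ≅ Z/2Z × Z/2Z × Z/570Z.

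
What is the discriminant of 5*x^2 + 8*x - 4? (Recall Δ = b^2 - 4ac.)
Δ = 144

For a quadratic a x^2 + b x + c the discriminant is Δ = b^2 - 4ac = (8)^2 - 4*(5)*(-4) = 64 - (-80) = 144.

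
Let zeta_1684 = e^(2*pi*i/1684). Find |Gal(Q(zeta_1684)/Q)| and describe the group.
|Gal(Q(zeta_1684)/Q)| = phi(1684) = 840; group ≅ (Z/1684Z)^* ≅ Z/2Z × Z/420Z

The n-th cyclotomic polynomial Φ_1684(x) is the minimal polynomial of zeta_1684 over Q and has degree phi(1684) = 840. So Q(zeta_1684) is a degree-840 Galois extension with Galois group (Z/1684Z)^*. By CRT, (Z/1684Z)^* ≅ (Z/4Z)^* × (Z/421Z)^*. Each prime-power unit group is (Z/4Z)^* ≅ Z/2Z; (Z/421Z)^* ≅ Z/420Z. Hence Gal(Q(zeta_1684)/Q) ≅ Z/2Z × Z/420Z.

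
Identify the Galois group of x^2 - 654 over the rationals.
Gal(K/Q) = Z/2Z (cyclic of order 2)

x^2 - 654 is irreducible over Q since 654 is not a rational square. The splitting field Q(sqrt(654)) has degree 2 over Q, and its unique nontrivial automorphism is sqrt(654) ↦ -sqrt(654). Hence Gal(Q(sqrt(654))/Q) = Z/2Z.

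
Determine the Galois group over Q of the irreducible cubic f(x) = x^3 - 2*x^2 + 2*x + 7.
Gal(K/Q) = S_3 (symmetric group of order 6)

Compute the discriminant of x^3 + (-2)*x^2 + (2)*x + (7): Δ = -1619. Since Δ is not a rational square, the Galois group is not contained in A_3; it must be the full S_3 (irreducibility of the cubic rules out anything smaller).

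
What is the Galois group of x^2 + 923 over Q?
Gal(K/Q) = Z/2Z (cyclic of order 2)

x^2 + 923 is irreducible over Q since -923 is not a rational square. The splitting field Q(sqrt(-923)) has degree 2 over Q, and its unique nontrivial automorphism is sqrt(-923) ↦ -sqrt(-923). Hence Gal(Q(sqrt(-923))/Q) = Z/2Z.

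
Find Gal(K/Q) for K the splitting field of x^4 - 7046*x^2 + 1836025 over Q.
Gal(K/Q) = Z/2Z (cyclic of order 2)

f factors as (x^2 - 271)(x^2 - 6775), so the splitting field is K = Q(sqrt(271), sqrt(6775)). The squarefree part of 271 is 271 and the squarefree part of 6775 is also 271, so sqrt(271) and sqrt(6775) are both rational multiples of sqrt(271). Hence Q(sqrt(271)) = Q(sqrt(6775)) = Q(sqrt(271)), and the splitting field collapses to a single degree-2 extension with Galois group Z/2Z.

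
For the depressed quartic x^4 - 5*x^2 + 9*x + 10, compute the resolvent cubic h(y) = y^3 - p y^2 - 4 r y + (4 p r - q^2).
h(y) = y^3 + 5*y^2 - 40*y - 281

Identify coefficients: p = -5, q = 9, r = 10.
Plug into h(y) = y^3 - p y^2 - 4 r y + (4 p r - q^2):
  h(y) = y^3 - (-5) y^2 - 4*(10) y + (4*(-5)*(10) - (9)^2)
       = y^3 + (5) y^2 + (-40) y + (-281).
Simplifying: h(y) = y^3 + 5*y^2 - 40*y - 281.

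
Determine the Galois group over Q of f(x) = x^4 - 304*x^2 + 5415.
Gal(K/Q) = V_4 (Klein four-group, Z/2Z × Z/2Z)

f factors as (x^2 - 19)(x^2 - 285), so the splitting field is K = Q(sqrt(19), sqrt(285)). The elements 19, 285, 5415 are all non-squares in Q, so sqrt(19) and sqrt(285) generate independent quadratic extensions. Thus [K:Q] = 4 and Gal(K/Q) is generated by the two order-2 automorphisms sqrt(19) ↦ -sqrt(19) and sqrt(285) ↦ -sqrt(285), giving V_4.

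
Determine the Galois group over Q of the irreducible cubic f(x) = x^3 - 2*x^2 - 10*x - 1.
Gal(K/Q) = S_3 (symmetric group of order 6)

Compute the discriminant of x^3 + (-2)*x^2 + (-10)*x + (-1): Δ = 3981. Since Δ is not a rational square, the Galois group is not contained in A_3; it must be the full S_3 (irreducibility of the cubic rules out anything smaller).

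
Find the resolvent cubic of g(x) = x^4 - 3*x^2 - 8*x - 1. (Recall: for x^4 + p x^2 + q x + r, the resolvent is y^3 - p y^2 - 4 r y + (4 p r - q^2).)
h(y) = y^3 + 3*y^2 + 4*y - 52

Identify coefficients: p = -3, q = -8, r = -1.
Plug into h(y) = y^3 - p y^2 - 4 r y + (4 p r - q^2):
  h(y) = y^3 - (-3) y^2 - 4*(-1) y + (4*(-3)*(-1) - (-8)^2)
       = y^3 + (3) y^2 + (4) y + (-52).
Simplifying: h(y) = y^3 + 3*y^2 + 4*y - 52.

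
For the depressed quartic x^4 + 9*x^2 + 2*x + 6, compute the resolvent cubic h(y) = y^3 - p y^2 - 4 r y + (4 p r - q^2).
h(y) = y^3 - 9*y^2 - 24*y + 212

Identify coefficients: p = 9, q = 2, r = 6.
Plug into h(y) = y^3 - p y^2 - 4 r y + (4 p r - q^2):
  h(y) = y^3 - (9) y^2 - 4*(6) y + (4*(9)*(6) - (2)^2)
       = y^3 + (-9) y^2 + (-24) y + (212).
Simplifying: h(y) = y^3 - 9*y^2 - 24*y + 212.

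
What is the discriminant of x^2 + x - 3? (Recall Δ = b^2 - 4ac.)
Δ = 13

For a quadratic a x^2 + b x + c the discriminant is Δ = b^2 - 4ac = (1)^2 - 4*(1)*(-3) = 1 - (-12) = 13.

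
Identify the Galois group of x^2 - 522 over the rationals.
Gal(K/Q) = Z/2Z (cyclic of order 2)

x^2 - 522 is irreducible over Q since 522 is not a rational square. The splitting field Q(sqrt(522)) has degree 2 over Q, and its unique nontrivial automorphism is sqrt(522) ↦ -sqrt(522). Hence Gal(Q(sqrt(522))/Q) = Z/2Z.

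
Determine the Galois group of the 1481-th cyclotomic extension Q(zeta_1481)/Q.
|Gal(Q(zeta_1481)/Q)| = phi(1481) = 1480; group ≅ (Z/1481Z)^* ≅ Z/1480Z

The n-th cyclotomic polynomial Φ_1481(x) is the minimal polynomial of zeta_1481 over Q and has degree phi(1481) = 1480. So Q(zeta_1481) is a degree-1480 Galois extension with Galois group (Z/1481Z)^*. (Z/1481Z)^* is cyclic since 1481 is an odd prime power (or 4). Hence Gal(Q(zeta_1481)/Q) ≅ Z/1480Z.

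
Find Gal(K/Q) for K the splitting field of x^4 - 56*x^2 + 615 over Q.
Gal(K/Q) = V_4 (Klein four-group, Z/2Z × Z/2Z)

f factors as (x^2 - 41)(x^2 - 15), so the splitting field is K = Q(sqrt(41), sqrt(15)). The elements 41, 15, 615 are all non-squares in Q, so sqrt(41) and sqrt(15) generate independent quadratic extensions. Thus [K:Q] = 4 and Gal(K/Q) is generated by the two order-2 automorphisms sqrt(41) ↦ -sqrt(41) and sqrt(15) ↦ -sqrt(15), giving V_4.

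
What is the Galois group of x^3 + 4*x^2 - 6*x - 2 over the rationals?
Gal(K/Q) = S_3 (symmetric group of order 6)

Compute the discriminant of x^3 + (4)*x^2 + (-6)*x + (-2): Δ = 2708. Since Δ is not a rational square, the Galois group is not contained in A_3; it must be the full S_3 (irreducibility of the cubic rules out anything smaller).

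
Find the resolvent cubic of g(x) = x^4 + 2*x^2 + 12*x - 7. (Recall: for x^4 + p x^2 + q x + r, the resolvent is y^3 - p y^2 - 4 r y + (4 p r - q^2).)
h(y) = y^3 - 2*y^2 + 28*y - 200

Identify coefficients: p = 2, q = 12, r = -7.
Plug into h(y) = y^3 - p y^2 - 4 r y + (4 p r - q^2):
  h(y) = y^3 - (2) y^2 - 4*(-7) y + (4*(2)*(-7) - (12)^2)
       = y^3 + (-2) y^2 + (28) y + (-200).
Simplifying: h(y) = y^3 - 2*y^2 + 28*y - 200.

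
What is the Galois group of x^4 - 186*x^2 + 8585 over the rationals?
Gal(K/Q) = V_4 (Klein four-group, Z/2Z × Z/2Z)

f factors as (x^2 - 85)(x^2 - 101), so the splitting field is K = Q(sqrt(85), sqrt(101)). The elements 85, 101, 8585 are all non-squares in Q, so sqrt(85) and sqrt(101) generate independent quadratic extensions. Thus [K:Q] = 4 and Gal(K/Q) is generated by the two order-2 automorphisms sqrt(85) ↦ -sqrt(85) and sqrt(101) ↦ -sqrt(101), giving V_4.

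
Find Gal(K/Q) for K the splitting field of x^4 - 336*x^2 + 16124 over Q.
Gal(K/Q) = V_4 (Klein four-group, Z/2Z × Z/2Z)

f factors as (x^2 - 278)(x^2 - 58), so the splitting field is K = Q(sqrt(278), sqrt(58)). The elements 278, 58, 16124 are all non-squares in Q, so sqrt(278) and sqrt(58) generate independent quadratic extensions. Thus [K:Q] = 4 and Gal(K/Q) is generated by the two order-2 automorphisms sqrt(278) ↦ -sqrt(278) and sqrt(58) ↦ -sqrt(58), giving V_4.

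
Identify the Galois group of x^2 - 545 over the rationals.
Gal(K/Q) = Z/2Z (cyclic of order 2)

x^2 - 545 is irreducible over Q since 545 is not a rational square. The splitting field Q(sqrt(545)) has degree 2 over Q, and its unique nontrivial automorphism is sqrt(545) ↦ -sqrt(545). Hence Gal(Q(sqrt(545))/Q) = Z/2Z.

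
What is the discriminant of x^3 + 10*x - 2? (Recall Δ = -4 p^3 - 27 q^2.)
Δ = -4108

For a depressed cubic x^3 + p x + q the discriminant is Δ = -4 p^3 - 27 q^2 = -4*(10)^3 - 27*(-2)^2 = -4000 - 108 = -4108.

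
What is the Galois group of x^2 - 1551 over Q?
Gal(K/Q) = Z/2Z (cyclic of order 2)

x^2 - 1551 is irreducible over Q since 1551 is not a rational square. The splitting field Q(sqrt(1551)) has degree 2 over Q, and its unique nontrivial automorphism is sqrt(1551) ↦ -sqrt(1551). Hence Gal(Q(sqrt(1551))/Q) = Z/2Z.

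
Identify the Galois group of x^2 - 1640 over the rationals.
Gal(K/Q) = Z/2Z (cyclic of order 2)

x^2 - 1640 is irreducible over Q since 1640 is not a rational square. The splitting field Q(sqrt(1640)) has degree 2 over Q, and its unique nontrivial automorphism is sqrt(1640) ↦ -sqrt(1640). Hence Gal(Q(sqrt(1640))/Q) = Z/2Z.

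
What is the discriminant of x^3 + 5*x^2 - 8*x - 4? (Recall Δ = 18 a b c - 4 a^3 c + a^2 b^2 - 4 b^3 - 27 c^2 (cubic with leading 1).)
Δ = 8096

For x^3 + a x^2 + b x + c the discriminant is Δ = 18 a b c - 4 a^3 c + a^2 b^2 - 4 b^3 - 27 c^2.
Plug a = 5, b = -8, c = -4:
  18*(5)*(-8)*(-4) - 4*(5)^3*(-4) + (5)^2*(-8)^2 - 4*(-8)^3 - 27*(-4)^2
  = 2880 + (2000) + 1600 + (2048) + (-432)
  = 8096.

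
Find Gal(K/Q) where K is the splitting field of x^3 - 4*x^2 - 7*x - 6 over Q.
Gal(K/Q) = S_3 (symmetric group of order 6)

Compute the discriminant of x^3 + (-4)*x^2 + (-7)*x + (-6): Δ = -3376. Since Δ is not a rational square, the Galois group is not contained in A_3; it must be the full S_3 (irreducibility of the cubic rules out anything smaller).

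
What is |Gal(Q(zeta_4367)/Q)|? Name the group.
|Gal(Q(zeta_4367)/Q)| = phi(4367) = 3960; group ≅ (Z/4367Z)^* ≅ Z/10Z × Z/396Z

The n-th cyclotomic polynomial Φ_4367(x) is the minimal polynomial of zeta_4367 over Q and has degree phi(4367) = 3960. So Q(zeta_4367) is a degree-3960 Galois extension with Galois group (Z/4367Z)^*. By CRT, (Z/4367Z)^* ≅ (Z/11Z)^* × (Z/397Z)^*. Each prime-power unit group is (Z/11Z)^* ≅ Z/10Z; (Z/397Z)^* ≅ Z/396Z. Hence Gal(Q(zeta_4367)/Q) ≅ Z/10Z × Z/396Z.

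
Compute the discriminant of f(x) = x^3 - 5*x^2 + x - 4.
Δ = -2051

For x^3 + a x^2 + b x + c the discriminant is Δ = 18 a b c - 4 a^3 c + a^2 b^2 - 4 b^3 - 27 c^2.
Plug a = -5, b = 1, c = -4:
  18*(-5)*(1)*(-4) - 4*(-5)^3*(-4) + (-5)^2*(1)^2 - 4*(1)^3 - 27*(-4)^2
  = 360 + (-2000) + 25 + (-4) + (-432)
  = -2051.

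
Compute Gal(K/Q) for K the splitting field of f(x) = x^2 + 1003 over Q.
Gal(K/Q) = Z/2Z (cyclic of order 2)

x^2 + 1003 is irreducible over Q since -1003 is not a rational square. The splitting field Q(sqrt(-1003)) has degree 2 over Q, and its unique nontrivial automorphism is sqrt(-1003) ↦ -sqrt(-1003). Hence Gal(Q(sqrt(-1003))/Q) = Z/2Z.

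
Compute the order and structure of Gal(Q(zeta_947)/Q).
|Gal(Q(zeta_947)/Q)| = phi(947) = 946; group ≅ (Z/947Z)^* ≅ Z/946Z

The n-th cyclotomic polynomial Φ_947(x) is the minimal polynomial of zeta_947 over Q and has degree phi(947) = 946. So Q(zeta_947) is a degree-946 Galois extension with Galois group (Z/947Z)^*. (Z/947Z)^* is cyclic since 947 is an odd prime power (or 4). Hence Gal(Q(zeta_947)/Q) ≅ Z/946Z.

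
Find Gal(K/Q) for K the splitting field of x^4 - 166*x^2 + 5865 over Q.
Gal(K/Q) = V_4 (Klein four-group, Z/2Z × Z/2Z)

f factors as (x^2 - 115)(x^2 - 51), so the splitting field is K = Q(sqrt(115), sqrt(51)). The elements 115, 51, 5865 are all non-squares in Q, so sqrt(115) and sqrt(51) generate independent quadratic extensions. Thus [K:Q] = 4 and Gal(K/Q) is generated by the two order-2 automorphisms sqrt(115) ↦ -sqrt(115) and sqrt(51) ↦ -sqrt(51), giving V_4.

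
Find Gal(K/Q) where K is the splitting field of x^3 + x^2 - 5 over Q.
Gal(K/Q) = S_3 (symmetric group of order 6)

Compute the discriminant of x^3 + (1)*x^2 + (0)*x + (-5): Δ = -655. Since Δ is not a rational square, the Galois group is not contained in A_3; it must be the full S_3 (irreducibility of the cubic rules out anything smaller).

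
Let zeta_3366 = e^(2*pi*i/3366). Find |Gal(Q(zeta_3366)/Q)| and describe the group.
|Gal(Q(zeta_3366)/Q)| = phi(3366) = 960; group ≅ (Z/3366Z)^* ≅ Z/6Z × Z/10Z × Z/16Z

The n-th cyclotomic polynomial Φ_3366(x) is the minimal polynomial of zeta_3366 over Q and has degree phi(3366) = 960. So Q(zeta_3366) is a degree-960 Galois extension with Galois group (Z/3366Z)^*. By CRT, (Z/3366Z)^* ≅ (Z/2Z)^* × (Z/9Z)^* × (Z/11Z)^* × (Z/17Z)^*. Each prime-power unit group is (Z/2Z)^* ≅ trivial group (order 1); (Z/9Z)^* ≅ Z/6Z; (Z/11Z)^* ≅ Z/10Z; (Z/17Z)^* ≅ Z/16Z. Hence Gal(Q(zeta_3366)/Q) ≅ Z/6Z × Z/10Z × Z/16Z.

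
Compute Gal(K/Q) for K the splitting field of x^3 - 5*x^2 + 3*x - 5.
Gal(K/Q) = S_3 (symmetric group of order 6)

Compute the discriminant of x^3 + (-5)*x^2 + (3)*x + (-5): Δ = -1708. Since Δ is not a rational square, the Galois group is not contained in A_3; it must be the full S_3 (irreducibility of the cubic rules out anything smaller).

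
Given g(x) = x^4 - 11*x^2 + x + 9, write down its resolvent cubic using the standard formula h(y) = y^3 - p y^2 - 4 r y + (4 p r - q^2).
h(y) = y^3 + 11*y^2 - 36*y - 397

Identify coefficients: p = -11, q = 1, r = 9.
Plug into h(y) = y^3 - p y^2 - 4 r y + (4 p r - q^2):
  h(y) = y^3 - (-11) y^2 - 4*(9) y + (4*(-11)*(9) - (1)^2)
       = y^3 + (11) y^2 + (-36) y + (-397).
Simplifying: h(y) = y^3 + 11*y^2 - 36*y - 397.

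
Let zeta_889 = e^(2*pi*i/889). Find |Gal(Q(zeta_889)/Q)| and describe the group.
|Gal(Q(zeta_889)/Q)| = phi(889) = 756; group ≅ (Z/889Z)^* ≅ Z/6Z × Z/126Z

The n-th cyclotomic polynomial Φ_889(x) is the minimal polynomial of zeta_889 over Q and has degree phi(889) = 756. So Q(zeta_889) is a degree-756 Galois extension with Galois group (Z/889Z)^*. By CRT, (Z/889Z)^* ≅ (Z/7Z)^* × (Z/127Z)^*. Each prime-power unit group is (Z/7Z)^* ≅ Z/6Z; (Z/127Z)^* ≅ Z/126Z. Hence Gal(Q(zeta_889)/Q) ≅ Z/6Z × Z/126Z.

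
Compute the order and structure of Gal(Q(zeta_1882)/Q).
|Gal(Q(zeta_1882)/Q)| = phi(1882) = 940; group ≅ (Z/1882Z)^* ≅ Z/940Z

The n-th cyclotomic polynomial Φ_1882(x) is the minimal polynomial of zeta_1882 over Q and has degree phi(1882) = 940. So Q(zeta_1882) is a degree-940 Galois extension with Galois group (Z/1882Z)^*. By CRT, (Z/1882Z)^* ≅ (Z/2Z)^* × (Z/941Z)^*. Each prime-power unit group is (Z/2Z)^* ≅ trivial group (order 1); (Z/941Z)^* ≅ Z/940Z. Hence Gal(Q(zeta_1882)/Q) ≅ Z/940Z.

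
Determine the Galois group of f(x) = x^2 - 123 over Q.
Gal(K/Q) = Z/2Z (cyclic of order 2)

x^2 - 123 is irreducible over Q since 123 is not a rational square. The splitting field Q(sqrt(123)) has degree 2 over Q, and its unique nontrivial automorphism is sqrt(123) ↦ -sqrt(123). Hence Gal(Q(sqrt(123))/Q) = Z/2Z.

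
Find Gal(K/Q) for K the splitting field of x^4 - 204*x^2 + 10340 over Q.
Gal(K/Q) = V_4 (Klein four-group, Z/2Z × Z/2Z)

f factors as (x^2 - 110)(x^2 - 94), so the splitting field is K = Q(sqrt(110), sqrt(94)). The elements 110, 94, 10340 are all non-squares in Q, so sqrt(110) and sqrt(94) generate independent quadratic extensions. Thus [K:Q] = 4 and Gal(K/Q) is generated by the two order-2 automorphisms sqrt(110) ↦ -sqrt(110) and sqrt(94) ↦ -sqrt(94), giving V_4.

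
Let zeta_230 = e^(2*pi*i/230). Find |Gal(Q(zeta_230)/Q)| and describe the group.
|Gal(Q(zeta_230)/Q)| = phi(230) = 88; group ≅ (Z/230Z)^* ≅ Z/4Z × Z/22Z

The n-th cyclotomic polynomial Φ_230(x) is the minimal polynomial of zeta_230 over Q and has degree phi(230) = 88. So Q(zeta_230) is a degree-88 Galois extension with Galois group (Z/230Z)^*. By CRT, (Z/230Z)^* ≅ (Z/2Z)^* × (Z/5Z)^* × (Z/23Z)^*. Each prime-power unit group is (Z/2Z)^* ≅ trivial group (order 1); (Z/5Z)^* ≅ Z/4Z; (Z/23Z)^* ≅ Z/22Z. Hence Gal(Q(zeta_230)/Q) ≅ Z/4Z × Z/22Z.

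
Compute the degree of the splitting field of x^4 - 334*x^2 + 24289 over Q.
[K:Q] = 4

f factors as (x^2 - 107)(x^2 - 227); the splitting field is K = Q(sqrt(107), sqrt(227)). Since 107, 227, and 24289 are all non-squares in Q, the three subfields Q(sqrt(107)), Q(sqrt(227)), Q(sqrt(24289)) are distinct degree-2 extensions, so [K:Q] = 4 (Klein four Galois group).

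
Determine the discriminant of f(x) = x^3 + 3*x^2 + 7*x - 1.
Δ = -1228

For x^3 + a x^2 + b x + c the discriminant is Δ = 18 a b c - 4 a^3 c + a^2 b^2 - 4 b^3 - 27 c^2.
Plug a = 3, b = 7, c = -1:
  18*(3)*(7)*(-1) - 4*(3)^3*(-1) + (3)^2*(7)^2 - 4*(7)^3 - 27*(-1)^2
  = -378 + (108) + 441 + (-1372) + (-27)
  = -1228.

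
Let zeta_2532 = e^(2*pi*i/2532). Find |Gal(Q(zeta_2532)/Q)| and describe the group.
|Gal(Q(zeta_2532)/Q)| = phi(2532) = 840; group ≅ (Z/2532Z)^* ≅ Z/2Z × Z/2Z × Z/210Z

The n-th cyclotomic polynomial Φ_2532(x) is the minimal polynomial of zeta_2532 over Q and has degree phi(2532) = 840. So Q(zeta_2532) is a degree-840 Galois extension with Galois group (Z/2532Z)^*. By CRT, (Z/2532Z)^* ≅ (Z/4Z)^* × (Z/3Z)^* × (Z/211Z)^*. Each prime-power unit group is (Z/4Z)^* ≅ Z/2Z; (Z/3Z)^* ≅ Z/2Z; (Z/211Z)^* ≅ Z/210Z. Hence Gal(Q(zeta_2532)/Q) ≅ Z/2Z × Z/2Z × Z/210Z.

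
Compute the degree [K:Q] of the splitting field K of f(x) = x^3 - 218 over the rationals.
[K:Q] = 6

x^3 - 218 has one real root r = 218^(1/3) and two complex roots r*zeta_3, r*zeta_3^2 where zeta_3 = e^(2*pi*i/3). The splitting field is Q(r, zeta_3). [Q(r):Q] = 3 and [Q(zeta_3):Q] = 2 with gcd = 1, so [Q(r, zeta_3):Q] = 3 * 2 = 6.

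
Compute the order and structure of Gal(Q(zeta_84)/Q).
|Gal(Q(zeta_84)/Q)| = phi(84) = 24; group ≅ (Z/84Z)^* ≅ Z/2Z × Z/2Z × Z/6Z

The n-th cyclotomic polynomial Φ_84(x) is the minimal polynomial of zeta_84 over Q and has degree phi(84) = 24. So Q(zeta_84) is a degree-24 Galois extension with Galois group (Z/84Z)^*. By CRT, (Z/84Z)^* ≅ (Z/4Z)^* × (Z/3Z)^* × (Z/7Z)^*. Each prime-power unit group is (Z/4Z)^* ≅ Z/2Z; (Z/3Z)^* ≅ Z/2Z; (Z/7Z)^* ≅ Z/6Z. Hence Gal(Q(zeta_84)/Q) ≅ Z/2Z × Z/2Z × Z/6Z.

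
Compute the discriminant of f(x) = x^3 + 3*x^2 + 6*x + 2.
Δ = -216

For x^3 + a x^2 + b x + c the discriminant is Δ = 18 a b c - 4 a^3 c + a^2 b^2 - 4 b^3 - 27 c^2.
Plug a = 3, b = 6, c = 2:
  18*(3)*(6)*(2) - 4*(3)^3*(2) + (3)^2*(6)^2 - 4*(6)^3 - 27*(2)^2
  = 648 + (-216) + 324 + (-864) + (-108)
  = -216.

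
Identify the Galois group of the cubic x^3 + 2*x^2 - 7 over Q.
Gal(K/Q) = S_3 (symmetric group of order 6)

Compute the discriminant of x^3 + (2)*x^2 + (0)*x + (-7): Δ = -1099. Since Δ is not a rational square, the Galois group is not contained in A_3; it must be the full S_3 (irreducibility of the cubic rules out anything smaller).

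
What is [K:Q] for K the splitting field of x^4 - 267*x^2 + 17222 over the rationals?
[K:Q] = 4

f factors as (x^2 - 158)(x^2 - 109); the splitting field is K = Q(sqrt(158), sqrt(109)). Since 158, 109, and 17222 are all non-squares in Q, the three subfields Q(sqrt(158)), Q(sqrt(109)), Q(sqrt(17222)) are distinct degree-2 extensions, so [K:Q] = 4 (Klein four Galois group).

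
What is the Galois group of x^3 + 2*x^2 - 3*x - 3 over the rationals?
Gal(K/Q) = S_3 (symmetric group of order 6)

Compute the discriminant of x^3 + (2)*x^2 + (-3)*x + (-3): Δ = 321. Since Δ is not a rational square, the Galois group is not contained in A_3; it must be the full S_3 (irreducibility of the cubic rules out anything smaller).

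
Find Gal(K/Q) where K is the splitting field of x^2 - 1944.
Gal(K/Q) = Z/2Z (cyclic of order 2)

x^2 - 1944 is irreducible over Q since 1944 is not a rational square. The splitting field Q(sqrt(1944)) has degree 2 over Q, and its unique nontrivial automorphism is sqrt(1944) ↦ -sqrt(1944). Hence Gal(Q(sqrt(1944))/Q) = Z/2Z.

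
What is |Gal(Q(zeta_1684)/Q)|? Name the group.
|Gal(Q(zeta_1684)/Q)| = phi(1684) = 840; group ≅ (Z/1684Z)^* ≅ Z/2Z × Z/420Z

The n-th cyclotomic polynomial Φ_1684(x) is the minimal polynomial of zeta_1684 over Q and has degree phi(1684) = 840. So Q(zeta_1684) is a degree-840 Galois extension with Galois group (Z/1684Z)^*. By CRT, (Z/1684Z)^* ≅ (Z/4Z)^* × (Z/421Z)^*. Each prime-power unit group is (Z/4Z)^* ≅ Z/2Z; (Z/421Z)^* ≅ Z/420Z. Hence Gal(Q(zeta_1684)/Q) ≅ Z/2Z × Z/420Z.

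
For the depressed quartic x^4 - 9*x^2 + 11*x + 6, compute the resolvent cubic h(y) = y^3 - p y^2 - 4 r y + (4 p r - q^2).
h(y) = y^3 + 9*y^2 - 24*y - 337

Identify coefficients: p = -9, q = 11, r = 6.
Plug into h(y) = y^3 - p y^2 - 4 r y + (4 p r - q^2):
  h(y) = y^3 - (-9) y^2 - 4*(6) y + (4*(-9)*(6) - (11)^2)
       = y^3 + (9) y^2 + (-24) y + (-337).
Simplifying: h(y) = y^3 + 9*y^2 - 24*y - 337.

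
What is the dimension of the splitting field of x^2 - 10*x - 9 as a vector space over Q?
[K:Q] = 2

The discriminant of x^2 + (-10)*x + (-9) is b^2 - 4c = 100 - (-36) = 136. Since 136 is not a perfect square in Q, the polynomial is irreducible over Q. Its two roots generate a degree-2 extension, so [K:Q] = 2.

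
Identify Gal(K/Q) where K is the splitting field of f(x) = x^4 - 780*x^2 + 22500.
Gal(K/Q) = Z/2Z (cyclic of order 2)

f factors as (x^2 - 750)(x^2 - 30), so the splitting field is K = Q(sqrt(750), sqrt(30)). The squarefree part of 750 is 30 and the squarefree part of 30 is also 30, so sqrt(750) and sqrt(30) are both rational multiples of sqrt(30). Hence Q(sqrt(750)) = Q(sqrt(30)) = Q(sqrt(30)), and the splitting field collapses to a single degree-2 extension with Galois group Z/2Z.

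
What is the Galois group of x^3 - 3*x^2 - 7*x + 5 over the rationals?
Gal(K/Q) = S_3 (symmetric group of order 6)

Compute the discriminant of x^3 + (-3)*x^2 + (-7)*x + (5): Δ = 3568. Since Δ is not a rational square, the Galois group is not contained in A_3; it must be the full S_3 (irreducibility of the cubic rules out anything smaller).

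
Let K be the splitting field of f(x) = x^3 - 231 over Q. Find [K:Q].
[K:Q] = 6

x^3 - 231 has one real root r = 231^(1/3) and two complex roots r*zeta_3, r*zeta_3^2 where zeta_3 = e^(2*pi*i/3). The splitting field is Q(r, zeta_3). [Q(r):Q] = 3 and [Q(zeta_3):Q] = 2 with gcd = 1, so [Q(r, zeta_3):Q] = 3 * 2 = 6.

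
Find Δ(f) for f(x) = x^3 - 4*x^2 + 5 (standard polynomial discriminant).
Δ = 605

For x^3 + a x^2 + b x + c the discriminant is Δ = 18 a b c - 4 a^3 c + a^2 b^2 - 4 b^3 - 27 c^2.
Plug a = -4, b = 0, c = 5:
  18*(-4)*(0)*(5) - 4*(-4)^3*(5) + (-4)^2*(0)^2 - 4*(0)^3 - 27*(5)^2
  = 0 + (1280) + 0 + (0) + (-675)
  = 605.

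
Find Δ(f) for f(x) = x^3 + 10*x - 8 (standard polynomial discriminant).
Δ = -5728

For a depressed cubic x^3 + p x + q the discriminant is Δ = -4 p^3 - 27 q^2 = -4*(10)^3 - 27*(-8)^2 = -4000 - 1728 = -5728.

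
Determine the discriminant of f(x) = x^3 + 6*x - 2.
Δ = -972

For a depressed cubic x^3 + p x + q the discriminant is Δ = -4 p^3 - 27 q^2 = -4*(6)^3 - 27*(-2)^2 = -864 - 108 = -972.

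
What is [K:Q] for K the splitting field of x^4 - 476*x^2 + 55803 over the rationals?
[K:Q] = 4

f factors as (x^2 - 209)(x^2 - 267); the splitting field is K = Q(sqrt(209), sqrt(267)). Since 209, 267, and 55803 are all non-squares in Q, the three subfields Q(sqrt(209)), Q(sqrt(267)), Q(sqrt(55803)) are distinct degree-2 extensions, so [K:Q] = 4 (Klein four Galois group).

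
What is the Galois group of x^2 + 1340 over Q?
Gal(K/Q) = Z/2Z (cyclic of order 2)

x^2 + 1340 is irreducible over Q since -1340 is not a rational square. The splitting field Q(sqrt(-1340)) has degree 2 over Q, and its unique nontrivial automorphism is sqrt(-1340) ↦ -sqrt(-1340). Hence Gal(Q(sqrt(-1340))/Q) = Z/2Z.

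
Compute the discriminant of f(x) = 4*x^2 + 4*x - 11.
Δ = 192

For a quadratic a x^2 + b x + c the discriminant is Δ = b^2 - 4ac = (4)^2 - 4*(4)*(-11) = 16 - (-176) = 192.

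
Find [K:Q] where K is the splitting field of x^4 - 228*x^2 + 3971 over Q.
[K:Q] = 4

f factors as (x^2 - 19)(x^2 - 209); the splitting field is K = Q(sqrt(19), sqrt(209)). Since 19, 209, and 3971 are all non-squares in Q, the three subfields Q(sqrt(19)), Q(sqrt(209)), Q(sqrt(3971)) are distinct degree-2 extensions, so [K:Q] = 4 (Klein four Galois group).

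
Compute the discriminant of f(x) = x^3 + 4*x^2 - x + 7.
Δ = -3599

For x^3 + a x^2 + b x + c the discriminant is Δ = 18 a b c - 4 a^3 c + a^2 b^2 - 4 b^3 - 27 c^2.
Plug a = 4, b = -1, c = 7:
  18*(4)*(-1)*(7) - 4*(4)^3*(7) + (4)^2*(-1)^2 - 4*(-1)^3 - 27*(7)^2
  = -504 + (-1792) + 16 + (4) + (-1323)
  = -3599.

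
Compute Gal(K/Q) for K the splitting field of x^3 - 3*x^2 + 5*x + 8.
Gal(K/Q) = S_3 (symmetric group of order 6)

Compute the discriminant of x^3 + (-3)*x^2 + (5)*x + (8): Δ = -3299. Since Δ is not a rational square, the Galois group is not contained in A_3; it must be the full S_3 (irreducibility of the cubic rules out anything smaller).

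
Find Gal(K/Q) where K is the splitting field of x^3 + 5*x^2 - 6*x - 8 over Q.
Gal(K/Q) = S_3 (symmetric group of order 6)

Compute the discriminant of x^3 + (5)*x^2 + (-6)*x + (-8): Δ = 8356. Since Δ is not a rational square, the Galois group is not contained in A_3; it must be the full S_3 (irreducibility of the cubic rules out anything smaller).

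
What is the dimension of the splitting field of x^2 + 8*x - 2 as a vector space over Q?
[K:Q] = 2

The discriminant of x^2 + (8)*x + (-2) is b^2 - 4c = 64 - (-8) = 72. Since 72 is not a perfect square in Q, the polynomial is irreducible over Q. Its two roots generate a degree-2 extension, so [K:Q] = 2.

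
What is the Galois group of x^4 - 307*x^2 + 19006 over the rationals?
Gal(K/Q) = V_4 (Klein four-group, Z/2Z × Z/2Z)

f factors as (x^2 - 221)(x^2 - 86), so the splitting field is K = Q(sqrt(221), sqrt(86)). The elements 221, 86, 19006 are all non-squares in Q, so sqrt(221) and sqrt(86) generate independent quadratic extensions. Thus [K:Q] = 4 and Gal(K/Q) is generated by the two order-2 automorphisms sqrt(221) ↦ -sqrt(221) and sqrt(86) ↦ -sqrt(86), giving V_4.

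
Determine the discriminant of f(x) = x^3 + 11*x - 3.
Δ = -5567

For a depressed cubic x^3 + p x + q the discriminant is Δ = -4 p^3 - 27 q^2 = -4*(11)^3 - 27*(-3)^2 = -5324 - 243 = -5567.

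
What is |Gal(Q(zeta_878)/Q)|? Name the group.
|Gal(Q(zeta_878)/Q)| = phi(878) = 438; group ≅ (Z/878Z)^* ≅ Z/438Z

The n-th cyclotomic polynomial Φ_878(x) is the minimal polynomial of zeta_878 over Q and has degree phi(878) = 438. So Q(zeta_878) is a degree-438 Galois extension with Galois group (Z/878Z)^*. By CRT, (Z/878Z)^* ≅ (Z/2Z)^* × (Z/439Z)^*. Each prime-power unit group is (Z/2Z)^* ≅ trivial group (order 1); (Z/439Z)^* ≅ Z/438Z. Hence Gal(Q(zeta_878)/Q) ≅ Z/438Z.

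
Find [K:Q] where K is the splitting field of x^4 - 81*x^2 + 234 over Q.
[K:Q] = 4

f factors as (x^2 - 3)(x^2 - 78); the splitting field is K = Q(sqrt(3), sqrt(78)). Since 3, 78, and 234 are all non-squares in Q, the three subfields Q(sqrt(3)), Q(sqrt(78)), Q(sqrt(234)) are distinct degree-2 extensions, so [K:Q] = 4 (Klein four Galois group).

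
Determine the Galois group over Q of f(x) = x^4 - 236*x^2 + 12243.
Gal(K/Q) = V_4 (Klein four-group, Z/2Z × Z/2Z)

f factors as (x^2 - 159)(x^2 - 77), so the splitting field is K = Q(sqrt(159), sqrt(77)). The elements 159, 77, 12243 are all non-squares in Q, so sqrt(159) and sqrt(77) generate independent quadratic extensions. Thus [K:Q] = 4 and Gal(K/Q) is generated by the two order-2 automorphisms sqrt(159) ↦ -sqrt(159) and sqrt(77) ↦ -sqrt(77), giving V_4.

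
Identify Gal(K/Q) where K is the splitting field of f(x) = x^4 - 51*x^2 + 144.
Gal(K/Q) = Z/2Z (cyclic of order 2)

f factors as (x^2 - 48)(x^2 - 3), so the splitting field is K = Q(sqrt(48), sqrt(3)). The squarefree part of 48 is 3 and the squarefree part of 3 is also 3, so sqrt(48) and sqrt(3) are both rational multiples of sqrt(3). Hence Q(sqrt(48)) = Q(sqrt(3)) = Q(sqrt(3)), and the splitting field collapses to a single degree-2 extension with Galois group Z/2Z.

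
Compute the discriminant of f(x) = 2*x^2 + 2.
Δ = -16

For a quadratic a x^2 + b x + c the discriminant is Δ = b^2 - 4ac = (0)^2 - 4*(2)*(2) = 0 - (16) = -16.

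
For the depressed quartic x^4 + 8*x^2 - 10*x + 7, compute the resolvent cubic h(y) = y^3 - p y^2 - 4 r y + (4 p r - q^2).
h(y) = y^3 - 8*y^2 - 28*y + 124

Identify coefficients: p = 8, q = -10, r = 7.
Plug into h(y) = y^3 - p y^2 - 4 r y + (4 p r - q^2):
  h(y) = y^3 - (8) y^2 - 4*(7) y + (4*(8)*(7) - (-10)^2)
       = y^3 + (-8) y^2 + (-28) y + (124).
Simplifying: h(y) = y^3 - 8*y^2 - 28*y + 124.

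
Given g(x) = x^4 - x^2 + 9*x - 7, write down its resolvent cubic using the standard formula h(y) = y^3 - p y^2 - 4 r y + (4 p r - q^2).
h(y) = y^3 + y^2 + 28*y - 53

Identify coefficients: p = -1, q = 9, r = -7.
Plug into h(y) = y^3 - p y^2 - 4 r y + (4 p r - q^2):
  h(y) = y^3 - (-1) y^2 - 4*(-7) y + (4*(-1)*(-7) - (9)^2)
       = y^3 + (1) y^2 + (28) y + (-53).
Simplifying: h(y) = y^3 + y^2 + 28*y - 53.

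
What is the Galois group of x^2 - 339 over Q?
Gal(K/Q) = Z/2Z (cyclic of order 2)

x^2 - 339 is irreducible over Q since 339 is not a rational square. The splitting field Q(sqrt(339)) has degree 2 over Q, and its unique nontrivial automorphism is sqrt(339) ↦ -sqrt(339). Hence Gal(Q(sqrt(339))/Q) = Z/2Z.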